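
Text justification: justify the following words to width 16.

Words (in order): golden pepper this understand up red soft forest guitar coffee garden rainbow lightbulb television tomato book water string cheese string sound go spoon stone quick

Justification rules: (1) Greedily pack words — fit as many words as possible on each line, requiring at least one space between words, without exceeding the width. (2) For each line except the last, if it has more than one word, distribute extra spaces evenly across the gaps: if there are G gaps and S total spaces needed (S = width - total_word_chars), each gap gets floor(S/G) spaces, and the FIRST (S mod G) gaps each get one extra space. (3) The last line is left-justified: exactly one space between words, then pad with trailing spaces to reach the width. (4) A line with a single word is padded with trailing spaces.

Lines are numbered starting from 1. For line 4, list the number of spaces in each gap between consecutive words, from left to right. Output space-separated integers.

Line 1: ['golden', 'pepper'] (min_width=13, slack=3)
Line 2: ['this', 'understand'] (min_width=15, slack=1)
Line 3: ['up', 'red', 'soft'] (min_width=11, slack=5)
Line 4: ['forest', 'guitar'] (min_width=13, slack=3)
Line 5: ['coffee', 'garden'] (min_width=13, slack=3)
Line 6: ['rainbow'] (min_width=7, slack=9)
Line 7: ['lightbulb'] (min_width=9, slack=7)
Line 8: ['television'] (min_width=10, slack=6)
Line 9: ['tomato', 'book'] (min_width=11, slack=5)
Line 10: ['water', 'string'] (min_width=12, slack=4)
Line 11: ['cheese', 'string'] (min_width=13, slack=3)
Line 12: ['sound', 'go', 'spoon'] (min_width=14, slack=2)
Line 13: ['stone', 'quick'] (min_width=11, slack=5)

Answer: 4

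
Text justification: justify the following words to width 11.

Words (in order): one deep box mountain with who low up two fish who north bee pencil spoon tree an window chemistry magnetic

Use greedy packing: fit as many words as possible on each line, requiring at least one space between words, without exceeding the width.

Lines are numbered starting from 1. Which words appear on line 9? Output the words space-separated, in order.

Line 1: ['one', 'deep'] (min_width=8, slack=3)
Line 2: ['box'] (min_width=3, slack=8)
Line 3: ['mountain'] (min_width=8, slack=3)
Line 4: ['with', 'who'] (min_width=8, slack=3)
Line 5: ['low', 'up', 'two'] (min_width=10, slack=1)
Line 6: ['fish', 'who'] (min_width=8, slack=3)
Line 7: ['north', 'bee'] (min_width=9, slack=2)
Line 8: ['pencil'] (min_width=6, slack=5)
Line 9: ['spoon', 'tree'] (min_width=10, slack=1)
Line 10: ['an', 'window'] (min_width=9, slack=2)
Line 11: ['chemistry'] (min_width=9, slack=2)
Line 12: ['magnetic'] (min_width=8, slack=3)

Answer: spoon tree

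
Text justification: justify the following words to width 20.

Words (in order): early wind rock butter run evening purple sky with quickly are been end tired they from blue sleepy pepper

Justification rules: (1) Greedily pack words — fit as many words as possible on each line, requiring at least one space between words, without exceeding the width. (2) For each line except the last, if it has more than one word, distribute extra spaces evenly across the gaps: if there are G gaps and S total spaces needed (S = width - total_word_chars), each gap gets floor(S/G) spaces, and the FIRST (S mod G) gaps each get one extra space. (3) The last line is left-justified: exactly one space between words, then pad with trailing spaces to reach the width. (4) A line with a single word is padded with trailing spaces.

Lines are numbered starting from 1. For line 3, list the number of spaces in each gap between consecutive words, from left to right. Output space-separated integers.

Line 1: ['early', 'wind', 'rock'] (min_width=15, slack=5)
Line 2: ['butter', 'run', 'evening'] (min_width=18, slack=2)
Line 3: ['purple', 'sky', 'with'] (min_width=15, slack=5)
Line 4: ['quickly', 'are', 'been', 'end'] (min_width=20, slack=0)
Line 5: ['tired', 'they', 'from', 'blue'] (min_width=20, slack=0)
Line 6: ['sleepy', 'pepper'] (min_width=13, slack=7)

Answer: 4 3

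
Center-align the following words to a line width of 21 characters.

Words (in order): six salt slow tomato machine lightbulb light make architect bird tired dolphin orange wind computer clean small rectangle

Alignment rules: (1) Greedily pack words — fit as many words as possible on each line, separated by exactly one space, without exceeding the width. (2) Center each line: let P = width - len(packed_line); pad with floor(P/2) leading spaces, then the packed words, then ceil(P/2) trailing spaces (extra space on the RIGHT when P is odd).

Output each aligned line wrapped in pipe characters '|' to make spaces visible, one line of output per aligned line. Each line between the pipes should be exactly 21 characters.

Answer: |six salt slow tomato |
|  machine lightbulb  |
|light make architect |
| bird tired dolphin  |
|orange wind computer |
|clean small rectangle|

Derivation:
Line 1: ['six', 'salt', 'slow', 'tomato'] (min_width=20, slack=1)
Line 2: ['machine', 'lightbulb'] (min_width=17, slack=4)
Line 3: ['light', 'make', 'architect'] (min_width=20, slack=1)
Line 4: ['bird', 'tired', 'dolphin'] (min_width=18, slack=3)
Line 5: ['orange', 'wind', 'computer'] (min_width=20, slack=1)
Line 6: ['clean', 'small', 'rectangle'] (min_width=21, slack=0)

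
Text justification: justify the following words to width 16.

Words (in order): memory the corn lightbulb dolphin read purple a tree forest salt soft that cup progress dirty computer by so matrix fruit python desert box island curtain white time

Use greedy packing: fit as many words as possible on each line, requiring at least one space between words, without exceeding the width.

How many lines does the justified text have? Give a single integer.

Answer: 13

Derivation:
Line 1: ['memory', 'the', 'corn'] (min_width=15, slack=1)
Line 2: ['lightbulb'] (min_width=9, slack=7)
Line 3: ['dolphin', 'read'] (min_width=12, slack=4)
Line 4: ['purple', 'a', 'tree'] (min_width=13, slack=3)
Line 5: ['forest', 'salt', 'soft'] (min_width=16, slack=0)
Line 6: ['that', 'cup'] (min_width=8, slack=8)
Line 7: ['progress', 'dirty'] (min_width=14, slack=2)
Line 8: ['computer', 'by', 'so'] (min_width=14, slack=2)
Line 9: ['matrix', 'fruit'] (min_width=12, slack=4)
Line 10: ['python', 'desert'] (min_width=13, slack=3)
Line 11: ['box', 'island'] (min_width=10, slack=6)
Line 12: ['curtain', 'white'] (min_width=13, slack=3)
Line 13: ['time'] (min_width=4, slack=12)
Total lines: 13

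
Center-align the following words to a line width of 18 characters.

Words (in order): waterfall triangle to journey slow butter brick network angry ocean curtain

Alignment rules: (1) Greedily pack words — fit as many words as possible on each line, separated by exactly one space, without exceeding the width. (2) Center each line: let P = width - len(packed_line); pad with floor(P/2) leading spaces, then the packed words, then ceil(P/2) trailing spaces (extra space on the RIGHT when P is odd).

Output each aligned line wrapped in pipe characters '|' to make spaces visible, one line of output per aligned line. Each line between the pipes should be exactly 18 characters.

Answer: |waterfall triangle|
| to journey slow  |
|   butter brick   |
|  network angry   |
|  ocean curtain   |

Derivation:
Line 1: ['waterfall', 'triangle'] (min_width=18, slack=0)
Line 2: ['to', 'journey', 'slow'] (min_width=15, slack=3)
Line 3: ['butter', 'brick'] (min_width=12, slack=6)
Line 4: ['network', 'angry'] (min_width=13, slack=5)
Line 5: ['ocean', 'curtain'] (min_width=13, slack=5)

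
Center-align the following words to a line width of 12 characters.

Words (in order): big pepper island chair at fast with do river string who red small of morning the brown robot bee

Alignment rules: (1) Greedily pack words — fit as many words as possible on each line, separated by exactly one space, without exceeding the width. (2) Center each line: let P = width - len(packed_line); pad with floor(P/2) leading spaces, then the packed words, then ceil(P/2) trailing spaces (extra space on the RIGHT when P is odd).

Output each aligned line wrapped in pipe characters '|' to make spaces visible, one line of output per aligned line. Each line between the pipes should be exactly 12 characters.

Line 1: ['big', 'pepper'] (min_width=10, slack=2)
Line 2: ['island', 'chair'] (min_width=12, slack=0)
Line 3: ['at', 'fast', 'with'] (min_width=12, slack=0)
Line 4: ['do', 'river'] (min_width=8, slack=4)
Line 5: ['string', 'who'] (min_width=10, slack=2)
Line 6: ['red', 'small', 'of'] (min_width=12, slack=0)
Line 7: ['morning', 'the'] (min_width=11, slack=1)
Line 8: ['brown', 'robot'] (min_width=11, slack=1)
Line 9: ['bee'] (min_width=3, slack=9)

Answer: | big pepper |
|island chair|
|at fast with|
|  do river  |
| string who |
|red small of|
|morning the |
|brown robot |
|    bee     |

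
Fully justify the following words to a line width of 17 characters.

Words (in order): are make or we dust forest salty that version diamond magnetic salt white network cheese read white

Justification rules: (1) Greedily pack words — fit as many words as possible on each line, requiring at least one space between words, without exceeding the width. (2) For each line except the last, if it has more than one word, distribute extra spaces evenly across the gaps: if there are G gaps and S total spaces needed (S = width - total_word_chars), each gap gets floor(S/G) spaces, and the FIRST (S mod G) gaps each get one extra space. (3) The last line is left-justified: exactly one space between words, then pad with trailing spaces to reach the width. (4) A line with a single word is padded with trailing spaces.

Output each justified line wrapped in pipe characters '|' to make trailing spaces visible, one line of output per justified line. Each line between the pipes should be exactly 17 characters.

Answer: |are  make  or  we|
|dust forest salty|
|that      version|
|diamond  magnetic|
|salt        white|
|network    cheese|
|read white       |

Derivation:
Line 1: ['are', 'make', 'or', 'we'] (min_width=14, slack=3)
Line 2: ['dust', 'forest', 'salty'] (min_width=17, slack=0)
Line 3: ['that', 'version'] (min_width=12, slack=5)
Line 4: ['diamond', 'magnetic'] (min_width=16, slack=1)
Line 5: ['salt', 'white'] (min_width=10, slack=7)
Line 6: ['network', 'cheese'] (min_width=14, slack=3)
Line 7: ['read', 'white'] (min_width=10, slack=7)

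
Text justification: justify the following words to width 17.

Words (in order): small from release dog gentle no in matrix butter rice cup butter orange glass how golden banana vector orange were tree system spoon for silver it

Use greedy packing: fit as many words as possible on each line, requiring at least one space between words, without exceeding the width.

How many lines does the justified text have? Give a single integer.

Line 1: ['small', 'from'] (min_width=10, slack=7)
Line 2: ['release', 'dog'] (min_width=11, slack=6)
Line 3: ['gentle', 'no', 'in'] (min_width=12, slack=5)
Line 4: ['matrix', 'butter'] (min_width=13, slack=4)
Line 5: ['rice', 'cup', 'butter'] (min_width=15, slack=2)
Line 6: ['orange', 'glass', 'how'] (min_width=16, slack=1)
Line 7: ['golden', 'banana'] (min_width=13, slack=4)
Line 8: ['vector', 'orange'] (min_width=13, slack=4)
Line 9: ['were', 'tree', 'system'] (min_width=16, slack=1)
Line 10: ['spoon', 'for', 'silver'] (min_width=16, slack=1)
Line 11: ['it'] (min_width=2, slack=15)
Total lines: 11

Answer: 11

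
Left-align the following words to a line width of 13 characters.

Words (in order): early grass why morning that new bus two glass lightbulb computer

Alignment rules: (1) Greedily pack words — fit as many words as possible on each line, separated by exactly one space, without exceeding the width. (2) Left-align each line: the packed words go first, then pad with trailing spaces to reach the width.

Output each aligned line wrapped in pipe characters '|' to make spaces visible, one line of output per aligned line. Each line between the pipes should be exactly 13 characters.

Answer: |early grass  |
|why morning  |
|that new bus |
|two glass    |
|lightbulb    |
|computer     |

Derivation:
Line 1: ['early', 'grass'] (min_width=11, slack=2)
Line 2: ['why', 'morning'] (min_width=11, slack=2)
Line 3: ['that', 'new', 'bus'] (min_width=12, slack=1)
Line 4: ['two', 'glass'] (min_width=9, slack=4)
Line 5: ['lightbulb'] (min_width=9, slack=4)
Line 6: ['computer'] (min_width=8, slack=5)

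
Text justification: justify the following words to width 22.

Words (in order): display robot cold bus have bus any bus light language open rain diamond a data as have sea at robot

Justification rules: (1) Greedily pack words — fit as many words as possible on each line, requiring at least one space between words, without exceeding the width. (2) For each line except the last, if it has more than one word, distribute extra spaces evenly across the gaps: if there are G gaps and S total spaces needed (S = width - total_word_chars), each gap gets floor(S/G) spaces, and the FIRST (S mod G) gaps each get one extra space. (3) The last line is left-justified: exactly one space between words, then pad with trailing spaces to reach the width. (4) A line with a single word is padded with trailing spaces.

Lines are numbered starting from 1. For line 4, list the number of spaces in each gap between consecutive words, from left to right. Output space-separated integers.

Answer: 1 1 1 1

Derivation:
Line 1: ['display', 'robot', 'cold', 'bus'] (min_width=22, slack=0)
Line 2: ['have', 'bus', 'any', 'bus', 'light'] (min_width=22, slack=0)
Line 3: ['language', 'open', 'rain'] (min_width=18, slack=4)
Line 4: ['diamond', 'a', 'data', 'as', 'have'] (min_width=22, slack=0)
Line 5: ['sea', 'at', 'robot'] (min_width=12, slack=10)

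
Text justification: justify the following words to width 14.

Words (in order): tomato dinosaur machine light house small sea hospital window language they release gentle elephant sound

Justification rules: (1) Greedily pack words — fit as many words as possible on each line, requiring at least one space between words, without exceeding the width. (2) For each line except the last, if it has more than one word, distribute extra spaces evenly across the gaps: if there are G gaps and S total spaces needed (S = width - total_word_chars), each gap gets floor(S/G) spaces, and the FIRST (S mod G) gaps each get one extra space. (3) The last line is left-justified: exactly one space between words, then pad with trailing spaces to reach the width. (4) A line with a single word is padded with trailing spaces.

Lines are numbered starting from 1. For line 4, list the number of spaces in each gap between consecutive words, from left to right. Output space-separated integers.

Line 1: ['tomato'] (min_width=6, slack=8)
Line 2: ['dinosaur'] (min_width=8, slack=6)
Line 3: ['machine', 'light'] (min_width=13, slack=1)
Line 4: ['house', 'small'] (min_width=11, slack=3)
Line 5: ['sea', 'hospital'] (min_width=12, slack=2)
Line 6: ['window'] (min_width=6, slack=8)
Line 7: ['language', 'they'] (min_width=13, slack=1)
Line 8: ['release', 'gentle'] (min_width=14, slack=0)
Line 9: ['elephant', 'sound'] (min_width=14, slack=0)

Answer: 4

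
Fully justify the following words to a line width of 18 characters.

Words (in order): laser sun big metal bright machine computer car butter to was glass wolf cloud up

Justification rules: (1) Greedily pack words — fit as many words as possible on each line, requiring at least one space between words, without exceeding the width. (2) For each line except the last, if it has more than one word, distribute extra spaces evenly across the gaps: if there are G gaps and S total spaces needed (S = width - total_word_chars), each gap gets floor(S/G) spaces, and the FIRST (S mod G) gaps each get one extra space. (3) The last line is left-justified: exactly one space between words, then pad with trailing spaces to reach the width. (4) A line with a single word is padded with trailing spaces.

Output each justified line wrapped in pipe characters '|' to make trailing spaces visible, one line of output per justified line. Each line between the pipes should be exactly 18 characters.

Line 1: ['laser', 'sun', 'big'] (min_width=13, slack=5)
Line 2: ['metal', 'bright'] (min_width=12, slack=6)
Line 3: ['machine', 'computer'] (min_width=16, slack=2)
Line 4: ['car', 'butter', 'to', 'was'] (min_width=17, slack=1)
Line 5: ['glass', 'wolf', 'cloud'] (min_width=16, slack=2)
Line 6: ['up'] (min_width=2, slack=16)

Answer: |laser    sun   big|
|metal       bright|
|machine   computer|
|car  butter to was|
|glass  wolf  cloud|
|up                |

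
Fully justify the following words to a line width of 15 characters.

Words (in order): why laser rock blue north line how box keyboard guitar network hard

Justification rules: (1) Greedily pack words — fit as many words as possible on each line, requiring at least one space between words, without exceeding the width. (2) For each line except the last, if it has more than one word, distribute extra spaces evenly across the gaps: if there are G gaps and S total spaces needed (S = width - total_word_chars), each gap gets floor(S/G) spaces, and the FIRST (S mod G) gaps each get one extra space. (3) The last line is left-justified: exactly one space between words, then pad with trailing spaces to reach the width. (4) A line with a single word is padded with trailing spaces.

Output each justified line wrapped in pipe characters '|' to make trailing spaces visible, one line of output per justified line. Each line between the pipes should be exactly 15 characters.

Answer: |why  laser rock|
|blue north line|
|how         box|
|keyboard guitar|
|network hard   |

Derivation:
Line 1: ['why', 'laser', 'rock'] (min_width=14, slack=1)
Line 2: ['blue', 'north', 'line'] (min_width=15, slack=0)
Line 3: ['how', 'box'] (min_width=7, slack=8)
Line 4: ['keyboard', 'guitar'] (min_width=15, slack=0)
Line 5: ['network', 'hard'] (min_width=12, slack=3)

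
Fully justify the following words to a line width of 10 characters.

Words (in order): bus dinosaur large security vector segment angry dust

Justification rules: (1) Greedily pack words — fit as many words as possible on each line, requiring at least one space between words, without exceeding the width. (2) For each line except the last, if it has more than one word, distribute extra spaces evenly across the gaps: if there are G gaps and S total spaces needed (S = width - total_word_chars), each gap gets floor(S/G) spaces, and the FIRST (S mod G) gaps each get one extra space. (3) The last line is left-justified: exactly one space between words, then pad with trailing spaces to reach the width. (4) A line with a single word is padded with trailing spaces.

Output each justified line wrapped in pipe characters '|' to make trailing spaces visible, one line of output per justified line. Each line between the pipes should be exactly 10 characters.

Line 1: ['bus'] (min_width=3, slack=7)
Line 2: ['dinosaur'] (min_width=8, slack=2)
Line 3: ['large'] (min_width=5, slack=5)
Line 4: ['security'] (min_width=8, slack=2)
Line 5: ['vector'] (min_width=6, slack=4)
Line 6: ['segment'] (min_width=7, slack=3)
Line 7: ['angry', 'dust'] (min_width=10, slack=0)

Answer: |bus       |
|dinosaur  |
|large     |
|security  |
|vector    |
|segment   |
|angry dust|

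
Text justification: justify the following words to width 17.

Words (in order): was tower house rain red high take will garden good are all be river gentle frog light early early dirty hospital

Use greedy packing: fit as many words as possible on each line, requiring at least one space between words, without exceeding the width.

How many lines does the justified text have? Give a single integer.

Answer: 7

Derivation:
Line 1: ['was', 'tower', 'house'] (min_width=15, slack=2)
Line 2: ['rain', 'red', 'high'] (min_width=13, slack=4)
Line 3: ['take', 'will', 'garden'] (min_width=16, slack=1)
Line 4: ['good', 'are', 'all', 'be'] (min_width=15, slack=2)
Line 5: ['river', 'gentle', 'frog'] (min_width=17, slack=0)
Line 6: ['light', 'early', 'early'] (min_width=17, slack=0)
Line 7: ['dirty', 'hospital'] (min_width=14, slack=3)
Total lines: 7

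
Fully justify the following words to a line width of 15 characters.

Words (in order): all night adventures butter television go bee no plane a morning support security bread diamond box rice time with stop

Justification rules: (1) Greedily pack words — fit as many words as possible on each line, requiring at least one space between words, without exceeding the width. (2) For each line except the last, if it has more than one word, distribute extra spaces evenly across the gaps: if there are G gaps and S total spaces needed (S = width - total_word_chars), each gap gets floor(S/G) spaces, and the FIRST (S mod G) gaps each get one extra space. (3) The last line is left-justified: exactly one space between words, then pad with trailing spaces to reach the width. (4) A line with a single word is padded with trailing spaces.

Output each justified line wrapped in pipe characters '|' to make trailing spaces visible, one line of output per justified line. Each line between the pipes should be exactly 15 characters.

Answer: |all       night|
|adventures     |
|butter         |
|television   go|
|bee  no plane a|
|morning support|
|security  bread|
|diamond     box|
|rice  time with|
|stop           |

Derivation:
Line 1: ['all', 'night'] (min_width=9, slack=6)
Line 2: ['adventures'] (min_width=10, slack=5)
Line 3: ['butter'] (min_width=6, slack=9)
Line 4: ['television', 'go'] (min_width=13, slack=2)
Line 5: ['bee', 'no', 'plane', 'a'] (min_width=14, slack=1)
Line 6: ['morning', 'support'] (min_width=15, slack=0)
Line 7: ['security', 'bread'] (min_width=14, slack=1)
Line 8: ['diamond', 'box'] (min_width=11, slack=4)
Line 9: ['rice', 'time', 'with'] (min_width=14, slack=1)
Line 10: ['stop'] (min_width=4, slack=11)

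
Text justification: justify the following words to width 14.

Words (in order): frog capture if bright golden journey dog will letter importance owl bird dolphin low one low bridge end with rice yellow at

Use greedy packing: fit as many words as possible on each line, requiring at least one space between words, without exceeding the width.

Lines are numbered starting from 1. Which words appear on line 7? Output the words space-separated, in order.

Line 1: ['frog', 'capture'] (min_width=12, slack=2)
Line 2: ['if', 'bright'] (min_width=9, slack=5)
Line 3: ['golden', 'journey'] (min_width=14, slack=0)
Line 4: ['dog', 'will'] (min_width=8, slack=6)
Line 5: ['letter'] (min_width=6, slack=8)
Line 6: ['importance', 'owl'] (min_width=14, slack=0)
Line 7: ['bird', 'dolphin'] (min_width=12, slack=2)
Line 8: ['low', 'one', 'low'] (min_width=11, slack=3)
Line 9: ['bridge', 'end'] (min_width=10, slack=4)
Line 10: ['with', 'rice'] (min_width=9, slack=5)
Line 11: ['yellow', 'at'] (min_width=9, slack=5)

Answer: bird dolphin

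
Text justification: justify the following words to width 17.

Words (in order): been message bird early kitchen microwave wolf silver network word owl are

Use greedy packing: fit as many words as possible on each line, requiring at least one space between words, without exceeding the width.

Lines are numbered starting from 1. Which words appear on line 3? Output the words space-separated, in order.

Answer: microwave wolf

Derivation:
Line 1: ['been', 'message', 'bird'] (min_width=17, slack=0)
Line 2: ['early', 'kitchen'] (min_width=13, slack=4)
Line 3: ['microwave', 'wolf'] (min_width=14, slack=3)
Line 4: ['silver', 'network'] (min_width=14, slack=3)
Line 5: ['word', 'owl', 'are'] (min_width=12, slack=5)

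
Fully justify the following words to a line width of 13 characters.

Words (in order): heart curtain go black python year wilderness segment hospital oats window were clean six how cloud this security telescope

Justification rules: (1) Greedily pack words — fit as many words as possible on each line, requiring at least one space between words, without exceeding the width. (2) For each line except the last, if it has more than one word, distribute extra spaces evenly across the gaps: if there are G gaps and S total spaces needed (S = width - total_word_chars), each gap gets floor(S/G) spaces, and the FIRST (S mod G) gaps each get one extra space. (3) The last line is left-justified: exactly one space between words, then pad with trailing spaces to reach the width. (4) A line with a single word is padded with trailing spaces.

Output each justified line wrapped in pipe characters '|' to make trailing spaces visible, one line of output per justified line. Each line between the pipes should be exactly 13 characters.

Answer: |heart curtain|
|go      black|
|python   year|
|wilderness   |
|segment      |
|hospital oats|
|window   were|
|clean six how|
|cloud    this|
|security     |
|telescope    |

Derivation:
Line 1: ['heart', 'curtain'] (min_width=13, slack=0)
Line 2: ['go', 'black'] (min_width=8, slack=5)
Line 3: ['python', 'year'] (min_width=11, slack=2)
Line 4: ['wilderness'] (min_width=10, slack=3)
Line 5: ['segment'] (min_width=7, slack=6)
Line 6: ['hospital', 'oats'] (min_width=13, slack=0)
Line 7: ['window', 'were'] (min_width=11, slack=2)
Line 8: ['clean', 'six', 'how'] (min_width=13, slack=0)
Line 9: ['cloud', 'this'] (min_width=10, slack=3)
Line 10: ['security'] (min_width=8, slack=5)
Line 11: ['telescope'] (min_width=9, slack=4)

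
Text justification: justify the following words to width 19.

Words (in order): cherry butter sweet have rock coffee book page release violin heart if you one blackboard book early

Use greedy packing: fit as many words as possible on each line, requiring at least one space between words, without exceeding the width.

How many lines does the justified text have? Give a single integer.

Answer: 6

Derivation:
Line 1: ['cherry', 'butter', 'sweet'] (min_width=19, slack=0)
Line 2: ['have', 'rock', 'coffee'] (min_width=16, slack=3)
Line 3: ['book', 'page', 'release'] (min_width=17, slack=2)
Line 4: ['violin', 'heart', 'if', 'you'] (min_width=19, slack=0)
Line 5: ['one', 'blackboard', 'book'] (min_width=19, slack=0)
Line 6: ['early'] (min_width=5, slack=14)
Total lines: 6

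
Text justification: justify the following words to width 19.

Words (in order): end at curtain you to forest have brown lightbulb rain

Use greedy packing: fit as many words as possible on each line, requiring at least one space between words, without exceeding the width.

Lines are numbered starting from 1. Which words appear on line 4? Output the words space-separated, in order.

Line 1: ['end', 'at', 'curtain', 'you'] (min_width=18, slack=1)
Line 2: ['to', 'forest', 'have'] (min_width=14, slack=5)
Line 3: ['brown', 'lightbulb'] (min_width=15, slack=4)
Line 4: ['rain'] (min_width=4, slack=15)

Answer: rain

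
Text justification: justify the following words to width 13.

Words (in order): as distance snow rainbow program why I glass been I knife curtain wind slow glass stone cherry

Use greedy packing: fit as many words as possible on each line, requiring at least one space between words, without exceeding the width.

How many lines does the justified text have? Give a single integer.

Line 1: ['as', 'distance'] (min_width=11, slack=2)
Line 2: ['snow', 'rainbow'] (min_width=12, slack=1)
Line 3: ['program', 'why', 'I'] (min_width=13, slack=0)
Line 4: ['glass', 'been', 'I'] (min_width=12, slack=1)
Line 5: ['knife', 'curtain'] (min_width=13, slack=0)
Line 6: ['wind', 'slow'] (min_width=9, slack=4)
Line 7: ['glass', 'stone'] (min_width=11, slack=2)
Line 8: ['cherry'] (min_width=6, slack=7)
Total lines: 8

Answer: 8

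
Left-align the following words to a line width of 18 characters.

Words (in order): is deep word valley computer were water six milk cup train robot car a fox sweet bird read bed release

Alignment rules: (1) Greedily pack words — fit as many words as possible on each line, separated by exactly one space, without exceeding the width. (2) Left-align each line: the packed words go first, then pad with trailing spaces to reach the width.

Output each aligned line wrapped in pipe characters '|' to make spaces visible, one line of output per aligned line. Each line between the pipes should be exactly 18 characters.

Line 1: ['is', 'deep', 'word'] (min_width=12, slack=6)
Line 2: ['valley', 'computer'] (min_width=15, slack=3)
Line 3: ['were', 'water', 'six'] (min_width=14, slack=4)
Line 4: ['milk', 'cup', 'train'] (min_width=14, slack=4)
Line 5: ['robot', 'car', 'a', 'fox'] (min_width=15, slack=3)
Line 6: ['sweet', 'bird', 'read'] (min_width=15, slack=3)
Line 7: ['bed', 'release'] (min_width=11, slack=7)

Answer: |is deep word      |
|valley computer   |
|were water six    |
|milk cup train    |
|robot car a fox   |
|sweet bird read   |
|bed release       |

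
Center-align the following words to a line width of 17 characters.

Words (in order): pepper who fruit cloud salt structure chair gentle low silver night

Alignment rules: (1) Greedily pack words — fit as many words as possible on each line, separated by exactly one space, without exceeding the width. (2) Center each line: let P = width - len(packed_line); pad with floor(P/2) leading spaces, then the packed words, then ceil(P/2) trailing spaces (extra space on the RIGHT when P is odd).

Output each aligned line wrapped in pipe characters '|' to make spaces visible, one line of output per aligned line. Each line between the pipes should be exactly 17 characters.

Answer: |pepper who fruit |
|   cloud salt    |
| structure chair |
|gentle low silver|
|      night      |

Derivation:
Line 1: ['pepper', 'who', 'fruit'] (min_width=16, slack=1)
Line 2: ['cloud', 'salt'] (min_width=10, slack=7)
Line 3: ['structure', 'chair'] (min_width=15, slack=2)
Line 4: ['gentle', 'low', 'silver'] (min_width=17, slack=0)
Line 5: ['night'] (min_width=5, slack=12)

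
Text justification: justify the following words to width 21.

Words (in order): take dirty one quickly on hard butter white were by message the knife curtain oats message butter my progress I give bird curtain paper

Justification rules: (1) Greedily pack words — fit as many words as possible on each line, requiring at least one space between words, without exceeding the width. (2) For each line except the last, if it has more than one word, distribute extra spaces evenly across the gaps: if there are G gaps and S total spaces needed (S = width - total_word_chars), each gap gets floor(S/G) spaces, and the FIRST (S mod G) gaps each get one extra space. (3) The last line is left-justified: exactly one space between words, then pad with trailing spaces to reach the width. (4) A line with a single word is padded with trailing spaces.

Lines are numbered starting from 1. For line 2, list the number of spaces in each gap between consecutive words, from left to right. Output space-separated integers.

Line 1: ['take', 'dirty', 'one'] (min_width=14, slack=7)
Line 2: ['quickly', 'on', 'hard'] (min_width=15, slack=6)
Line 3: ['butter', 'white', 'were', 'by'] (min_width=20, slack=1)
Line 4: ['message', 'the', 'knife'] (min_width=17, slack=4)
Line 5: ['curtain', 'oats', 'message'] (min_width=20, slack=1)
Line 6: ['butter', 'my', 'progress', 'I'] (min_width=20, slack=1)
Line 7: ['give', 'bird', 'curtain'] (min_width=17, slack=4)
Line 8: ['paper'] (min_width=5, slack=16)

Answer: 4 4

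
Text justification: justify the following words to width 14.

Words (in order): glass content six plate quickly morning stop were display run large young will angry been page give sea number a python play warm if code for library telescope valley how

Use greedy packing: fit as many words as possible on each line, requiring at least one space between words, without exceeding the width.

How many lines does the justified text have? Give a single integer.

Answer: 15

Derivation:
Line 1: ['glass', 'content'] (min_width=13, slack=1)
Line 2: ['six', 'plate'] (min_width=9, slack=5)
Line 3: ['quickly'] (min_width=7, slack=7)
Line 4: ['morning', 'stop'] (min_width=12, slack=2)
Line 5: ['were', 'display'] (min_width=12, slack=2)
Line 6: ['run', 'large'] (min_width=9, slack=5)
Line 7: ['young', 'will'] (min_width=10, slack=4)
Line 8: ['angry', 'been'] (min_width=10, slack=4)
Line 9: ['page', 'give', 'sea'] (min_width=13, slack=1)
Line 10: ['number', 'a'] (min_width=8, slack=6)
Line 11: ['python', 'play'] (min_width=11, slack=3)
Line 12: ['warm', 'if', 'code'] (min_width=12, slack=2)
Line 13: ['for', 'library'] (min_width=11, slack=3)
Line 14: ['telescope'] (min_width=9, slack=5)
Line 15: ['valley', 'how'] (min_width=10, slack=4)
Total lines: 15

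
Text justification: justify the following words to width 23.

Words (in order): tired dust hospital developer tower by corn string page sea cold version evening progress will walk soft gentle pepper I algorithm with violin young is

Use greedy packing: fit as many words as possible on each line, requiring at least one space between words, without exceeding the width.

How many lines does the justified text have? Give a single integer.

Line 1: ['tired', 'dust', 'hospital'] (min_width=19, slack=4)
Line 2: ['developer', 'tower', 'by', 'corn'] (min_width=23, slack=0)
Line 3: ['string', 'page', 'sea', 'cold'] (min_width=20, slack=3)
Line 4: ['version', 'evening'] (min_width=15, slack=8)
Line 5: ['progress', 'will', 'walk', 'soft'] (min_width=23, slack=0)
Line 6: ['gentle', 'pepper', 'I'] (min_width=15, slack=8)
Line 7: ['algorithm', 'with', 'violin'] (min_width=21, slack=2)
Line 8: ['young', 'is'] (min_width=8, slack=15)
Total lines: 8

Answer: 8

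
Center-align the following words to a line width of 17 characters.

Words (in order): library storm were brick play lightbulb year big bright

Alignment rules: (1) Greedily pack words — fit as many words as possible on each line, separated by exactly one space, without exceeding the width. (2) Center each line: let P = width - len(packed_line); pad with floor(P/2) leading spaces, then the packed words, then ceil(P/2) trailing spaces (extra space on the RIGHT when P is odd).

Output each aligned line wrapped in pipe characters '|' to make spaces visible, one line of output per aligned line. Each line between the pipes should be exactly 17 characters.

Line 1: ['library', 'storm'] (min_width=13, slack=4)
Line 2: ['were', 'brick', 'play'] (min_width=15, slack=2)
Line 3: ['lightbulb', 'year'] (min_width=14, slack=3)
Line 4: ['big', 'bright'] (min_width=10, slack=7)

Answer: |  library storm  |
| were brick play |
| lightbulb year  |
|   big bright    |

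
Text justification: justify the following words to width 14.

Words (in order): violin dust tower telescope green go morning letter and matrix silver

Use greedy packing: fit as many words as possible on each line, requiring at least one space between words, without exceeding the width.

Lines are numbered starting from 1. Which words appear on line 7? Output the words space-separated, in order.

Answer: silver

Derivation:
Line 1: ['violin', 'dust'] (min_width=11, slack=3)
Line 2: ['tower'] (min_width=5, slack=9)
Line 3: ['telescope'] (min_width=9, slack=5)
Line 4: ['green', 'go'] (min_width=8, slack=6)
Line 5: ['morning', 'letter'] (min_width=14, slack=0)
Line 6: ['and', 'matrix'] (min_width=10, slack=4)
Line 7: ['silver'] (min_width=6, slack=8)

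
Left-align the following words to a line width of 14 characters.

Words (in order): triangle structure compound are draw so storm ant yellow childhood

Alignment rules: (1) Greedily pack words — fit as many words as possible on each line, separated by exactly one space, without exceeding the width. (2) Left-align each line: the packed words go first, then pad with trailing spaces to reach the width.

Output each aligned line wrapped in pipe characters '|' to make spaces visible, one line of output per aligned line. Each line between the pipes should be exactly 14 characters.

Answer: |triangle      |
|structure     |
|compound are  |
|draw so storm |
|ant yellow    |
|childhood     |

Derivation:
Line 1: ['triangle'] (min_width=8, slack=6)
Line 2: ['structure'] (min_width=9, slack=5)
Line 3: ['compound', 'are'] (min_width=12, slack=2)
Line 4: ['draw', 'so', 'storm'] (min_width=13, slack=1)
Line 5: ['ant', 'yellow'] (min_width=10, slack=4)
Line 6: ['childhood'] (min_width=9, slack=5)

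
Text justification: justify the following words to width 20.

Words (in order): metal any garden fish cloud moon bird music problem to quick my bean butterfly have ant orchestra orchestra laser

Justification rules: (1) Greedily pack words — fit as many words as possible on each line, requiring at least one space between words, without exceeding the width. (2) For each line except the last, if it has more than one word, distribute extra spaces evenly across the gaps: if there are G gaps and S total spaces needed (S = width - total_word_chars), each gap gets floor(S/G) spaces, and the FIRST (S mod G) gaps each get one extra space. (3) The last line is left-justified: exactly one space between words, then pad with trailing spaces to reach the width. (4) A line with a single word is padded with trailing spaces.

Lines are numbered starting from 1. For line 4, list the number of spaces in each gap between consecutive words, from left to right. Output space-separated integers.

Answer: 5 4

Derivation:
Line 1: ['metal', 'any', 'garden'] (min_width=16, slack=4)
Line 2: ['fish', 'cloud', 'moon', 'bird'] (min_width=20, slack=0)
Line 3: ['music', 'problem', 'to'] (min_width=16, slack=4)
Line 4: ['quick', 'my', 'bean'] (min_width=13, slack=7)
Line 5: ['butterfly', 'have', 'ant'] (min_width=18, slack=2)
Line 6: ['orchestra', 'orchestra'] (min_width=19, slack=1)
Line 7: ['laser'] (min_width=5, slack=15)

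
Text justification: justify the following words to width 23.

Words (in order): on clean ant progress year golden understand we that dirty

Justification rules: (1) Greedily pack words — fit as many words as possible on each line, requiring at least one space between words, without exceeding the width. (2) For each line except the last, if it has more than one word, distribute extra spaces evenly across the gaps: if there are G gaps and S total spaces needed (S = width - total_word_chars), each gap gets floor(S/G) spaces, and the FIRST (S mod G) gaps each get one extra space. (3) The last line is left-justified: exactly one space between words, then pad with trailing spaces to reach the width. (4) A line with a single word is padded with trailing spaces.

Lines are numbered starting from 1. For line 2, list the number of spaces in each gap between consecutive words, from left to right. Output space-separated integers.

Answer: 2 1

Derivation:
Line 1: ['on', 'clean', 'ant', 'progress'] (min_width=21, slack=2)
Line 2: ['year', 'golden', 'understand'] (min_width=22, slack=1)
Line 3: ['we', 'that', 'dirty'] (min_width=13, slack=10)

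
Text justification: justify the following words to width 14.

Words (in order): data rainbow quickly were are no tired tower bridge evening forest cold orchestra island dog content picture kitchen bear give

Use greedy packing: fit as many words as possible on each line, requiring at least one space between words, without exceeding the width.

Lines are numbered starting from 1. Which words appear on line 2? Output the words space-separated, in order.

Answer: quickly were

Derivation:
Line 1: ['data', 'rainbow'] (min_width=12, slack=2)
Line 2: ['quickly', 'were'] (min_width=12, slack=2)
Line 3: ['are', 'no', 'tired'] (min_width=12, slack=2)
Line 4: ['tower', 'bridge'] (min_width=12, slack=2)
Line 5: ['evening', 'forest'] (min_width=14, slack=0)
Line 6: ['cold', 'orchestra'] (min_width=14, slack=0)
Line 7: ['island', 'dog'] (min_width=10, slack=4)
Line 8: ['content'] (min_width=7, slack=7)
Line 9: ['picture'] (min_width=7, slack=7)
Line 10: ['kitchen', 'bear'] (min_width=12, slack=2)
Line 11: ['give'] (min_width=4, slack=10)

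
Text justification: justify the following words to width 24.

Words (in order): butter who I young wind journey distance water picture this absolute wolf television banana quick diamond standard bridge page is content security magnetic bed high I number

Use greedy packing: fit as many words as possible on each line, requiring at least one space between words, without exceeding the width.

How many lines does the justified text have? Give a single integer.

Line 1: ['butter', 'who', 'I', 'young', 'wind'] (min_width=23, slack=1)
Line 2: ['journey', 'distance', 'water'] (min_width=22, slack=2)
Line 3: ['picture', 'this', 'absolute'] (min_width=21, slack=3)
Line 4: ['wolf', 'television', 'banana'] (min_width=22, slack=2)
Line 5: ['quick', 'diamond', 'standard'] (min_width=22, slack=2)
Line 6: ['bridge', 'page', 'is', 'content'] (min_width=22, slack=2)
Line 7: ['security', 'magnetic', 'bed'] (min_width=21, slack=3)
Line 8: ['high', 'I', 'number'] (min_width=13, slack=11)
Total lines: 8

Answer: 8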